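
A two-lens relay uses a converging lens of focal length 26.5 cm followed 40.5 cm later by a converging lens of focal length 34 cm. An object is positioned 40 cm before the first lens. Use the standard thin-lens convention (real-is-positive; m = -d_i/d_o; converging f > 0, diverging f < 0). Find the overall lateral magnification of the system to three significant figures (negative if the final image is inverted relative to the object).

Applying the thin-lens equation to the first lens, 1/26.5 = 1/40 + 1/d_i1, which gives d_i1 = 78.519 cm.
Its lateral magnification is m_1 = -d_i1/d_o1 = -(78.519)/40 = -1.9630.
Since 78.519 cm > 40.5 cm, the first image lies past the second lens and serves as a virtual object: d_o2 = L - d_i1 = -38.019 cm.
Applying the thin-lens equation again with f_2 = 34 cm and d_o2 = -38.019 cm gives d_i2 = 17.949 cm.
m_2 = -(17.949)/(-38.019) = 0.4721.
The system's lateral magnification is m_1 m_2 = (-1.9630)(0.4721) = -0.9267.

-0.927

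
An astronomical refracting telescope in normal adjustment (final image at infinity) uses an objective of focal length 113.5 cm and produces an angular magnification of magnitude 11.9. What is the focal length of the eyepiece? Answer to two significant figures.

|M| = f_obj/f_eye, so f_eye = f_obj/|M| = 113.5/11.9 = 9.538 cm.

9.5 cm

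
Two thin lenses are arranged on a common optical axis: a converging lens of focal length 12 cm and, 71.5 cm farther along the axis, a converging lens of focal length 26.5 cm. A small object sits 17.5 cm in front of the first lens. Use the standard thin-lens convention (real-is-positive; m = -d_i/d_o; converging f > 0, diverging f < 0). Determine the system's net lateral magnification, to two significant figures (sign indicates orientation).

First lens: d_i1 = 1/(1/12 - 1/17.5) = 38.182 cm.
m_1 = -(38.182)/17.5 = -2.1818.
Object distance for lens 2: d_o2 = 71.5 - 38.182 = 33.318 cm.
Second lens: d_i2 = 1/(1/26.5 - 1/(33.318)) = 129.497 cm.
m_2 = -(129.497)/(33.318) = -3.8867.
The system's lateral magnification is m_1 m_2 = (-2.1818)(-3.8867) = 8.4800.

8.5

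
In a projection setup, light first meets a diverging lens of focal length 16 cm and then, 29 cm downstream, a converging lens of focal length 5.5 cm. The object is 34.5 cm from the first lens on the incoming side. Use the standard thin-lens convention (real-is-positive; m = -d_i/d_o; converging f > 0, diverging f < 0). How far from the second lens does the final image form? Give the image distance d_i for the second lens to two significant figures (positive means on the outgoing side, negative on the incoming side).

6.4 cm

First lens: d_i1 = 1/(1/(-16) - 1/34.5) = -10.931 cm.
With d_i1 < 0 the first image is virtual and lies on the object side; the object distance for lens 2 is d_o2 = 29 - (-10.931) = 39.931 cm.
Second lens: d_i2 = 1/(1/5.5 - 1/(39.931)) = 6.379 cm.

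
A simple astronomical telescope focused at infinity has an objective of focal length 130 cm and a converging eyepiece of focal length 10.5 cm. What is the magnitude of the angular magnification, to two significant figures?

|M| = f_obj/|f_eye| = 130/10.5 = 12.381.

12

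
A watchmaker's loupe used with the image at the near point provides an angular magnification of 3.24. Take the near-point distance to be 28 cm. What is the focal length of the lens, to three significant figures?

12.5 cm

For the image at the near point, M = 1 + D/f.
f = D/(M - 1) = 28/(3.24 - 1) = 12.500 cm.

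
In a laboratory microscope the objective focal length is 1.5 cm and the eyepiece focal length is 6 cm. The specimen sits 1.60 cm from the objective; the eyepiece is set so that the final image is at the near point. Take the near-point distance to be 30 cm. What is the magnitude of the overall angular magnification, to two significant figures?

Objective: 1/d_i = 1/f_obj - 1/d_o = 1/1.5 - 1/1.60 = 0.04167 cm^-1, so d_i = 24.000 cm.
m_obj = -d_i/d_o = -24.000/1.60 = -15.000.
Eyepiece angular magnification (image at near point): M_eye = 1 + D/f_e = 1 + 30/6 = 6.000.
Overall M = m_obj x M_eye = (-15.000)(6.000) = -90.00.
|M| = 90.00.

90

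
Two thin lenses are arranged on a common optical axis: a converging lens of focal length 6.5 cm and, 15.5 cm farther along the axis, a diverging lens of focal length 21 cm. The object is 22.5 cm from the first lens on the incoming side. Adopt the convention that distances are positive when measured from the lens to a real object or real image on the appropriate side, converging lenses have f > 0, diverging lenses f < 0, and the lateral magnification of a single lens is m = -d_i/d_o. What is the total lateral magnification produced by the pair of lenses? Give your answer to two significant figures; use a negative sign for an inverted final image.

Applying the thin-lens equation to the first lens, 1/6.5 = 1/22.5 + 1/d_i1, which gives d_i1 = 9.141 cm.
Its lateral magnification is m_1 = -d_i1/d_o1 = -(9.141)/22.5 = -0.4062.
That image sits 6.359 cm in front of the second lens, so d_o2 = 6.359 cm.
Applying the thin-lens equation again with f_2 = -21 cm and d_o2 = 6.359 cm gives d_i2 = -4.881 cm.
m_2 = -(-4.881)/(6.359) = 0.7676.
Overall magnification: m = m_1 m_2 = -0.3118.

-0.31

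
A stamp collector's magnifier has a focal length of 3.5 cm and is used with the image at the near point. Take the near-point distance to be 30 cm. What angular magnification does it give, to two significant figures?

9.6

M = 1 + D/f = 1 + 30/3.5 = 9.571.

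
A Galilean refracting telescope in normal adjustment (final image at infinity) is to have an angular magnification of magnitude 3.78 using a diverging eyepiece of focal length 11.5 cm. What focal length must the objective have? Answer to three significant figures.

|M| = f_obj/|f_eye|, so f_obj = |M| x |f_eye| = 3.78 x 11.5 = 43.470 cm.

43.5 cm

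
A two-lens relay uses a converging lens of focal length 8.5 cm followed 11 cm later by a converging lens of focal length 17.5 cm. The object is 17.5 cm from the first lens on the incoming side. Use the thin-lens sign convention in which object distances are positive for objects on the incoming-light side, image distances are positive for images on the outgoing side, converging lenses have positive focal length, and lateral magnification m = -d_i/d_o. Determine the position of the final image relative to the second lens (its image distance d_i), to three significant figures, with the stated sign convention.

First lens: d_i1 = 1/(1/8.5 - 1/17.5) = 16.528 cm.
Since 16.528 cm > 11 cm, the first image lies past the second lens and serves as a virtual object: d_o2 = L - d_i1 = -5.528 cm.
Second lens: d_i2 = 1/(1/17.5 - 1/(-5.528)) = 4.201 cm.

4.20 cm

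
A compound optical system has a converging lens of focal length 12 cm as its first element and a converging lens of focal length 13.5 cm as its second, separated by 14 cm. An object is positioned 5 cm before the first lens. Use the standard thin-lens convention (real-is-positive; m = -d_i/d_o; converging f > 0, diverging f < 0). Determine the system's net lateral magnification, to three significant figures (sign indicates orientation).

Applying the thin-lens equation to the first lens, 1/12 = 1/5 + 1/d_i1, which gives d_i1 = -8.571 cm.
Its lateral magnification is m_1 = -d_i1/d_o1 = -(-8.571)/5 = 1.7143.
With d_i1 < 0 the first image is virtual and lies on the object side; the object distance for lens 2 is d_o2 = 14 - (-8.571) = 22.571 cm.
Applying the thin-lens equation again with f_2 = 13.5 cm and d_o2 = 22.571 cm gives d_i2 = 33.591 cm.
m_2 = -(33.591)/(22.571) = -1.4882.
Overall magnification: m = m_1 m_2 = -2.5512.

-2.55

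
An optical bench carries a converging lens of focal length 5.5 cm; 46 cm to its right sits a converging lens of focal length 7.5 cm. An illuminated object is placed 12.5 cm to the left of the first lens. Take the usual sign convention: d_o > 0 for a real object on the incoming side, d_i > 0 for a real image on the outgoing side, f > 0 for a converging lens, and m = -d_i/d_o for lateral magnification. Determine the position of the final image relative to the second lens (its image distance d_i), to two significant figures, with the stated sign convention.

Applying the thin-lens equation to the first lens, 1/5.5 = 1/12.5 + 1/d_i1, which gives d_i1 = 9.821 cm.
That image sits 36.179 cm in front of the second lens, so d_o2 = 36.179 cm.
Applying the thin-lens equation again with f_2 = 7.5 cm and d_o2 = 36.179 cm gives d_i2 = 9.461 cm.

9.5 cm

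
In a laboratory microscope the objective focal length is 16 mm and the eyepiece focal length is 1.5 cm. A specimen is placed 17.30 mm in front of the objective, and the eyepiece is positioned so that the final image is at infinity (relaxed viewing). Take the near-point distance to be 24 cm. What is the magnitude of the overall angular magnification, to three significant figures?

Convert to cm: f_obj = 16 mm = 1.6 cm; d_o = 17.30 mm = 1.73 cm.
Objective: 1/d_i = 1/f_obj - 1/d_o = 1/1.6 - 1/1.73 = 0.04697 cm^-1, so d_i = 21.292 cm.
m_obj = -d_i/d_o = -21.292/1.73 = -12.308.
Eyepiece angular magnification (image at infinity): M_eye = D/f_e = 24/1.5 = 16.000.
Overall M = m_obj x M_eye = (-12.308)(16.000) = -196.92.
|M| = 196.92.

197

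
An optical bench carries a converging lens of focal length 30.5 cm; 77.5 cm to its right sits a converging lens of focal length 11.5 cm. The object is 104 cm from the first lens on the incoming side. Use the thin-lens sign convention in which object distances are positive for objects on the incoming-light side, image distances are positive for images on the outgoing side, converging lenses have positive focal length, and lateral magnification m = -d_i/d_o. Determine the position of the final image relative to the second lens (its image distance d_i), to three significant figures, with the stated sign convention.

Lens 1: 1/d_i1 = 1/f_1 - 1/d_o1 = 1/30.5 - 1/104 = 0.02317 cm^-1, so d_i1 = 43.156 cm.
That image sits 34.344 cm in front of the second lens, so d_o2 = 34.344 cm.
Lens 2: 1/d_i2 = 1/f_2 - 1/d_o2 = 1/11.5 - 1/(34.344) = 0.05784 cm^-1, so d_i2 = 17.289 cm.

17.3 cm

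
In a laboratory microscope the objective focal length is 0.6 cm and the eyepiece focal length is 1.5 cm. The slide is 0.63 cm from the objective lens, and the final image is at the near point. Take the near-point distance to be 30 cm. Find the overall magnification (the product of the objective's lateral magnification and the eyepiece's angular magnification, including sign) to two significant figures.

Objective: 1/d_i = 1/f_obj - 1/d_o = 1/0.6 - 1/0.63 = 0.07937 cm^-1, so d_i = 12.600 cm.
m_obj = -d_i/d_o = -12.600/0.63 = -20.000.
Eyepiece angular magnification (image at near point): M_eye = 1 + D/f_e = 1 + 30/1.5 = 21.000.
Overall M = m_obj x M_eye = (-20.000)(21.000) = -420.00.

-420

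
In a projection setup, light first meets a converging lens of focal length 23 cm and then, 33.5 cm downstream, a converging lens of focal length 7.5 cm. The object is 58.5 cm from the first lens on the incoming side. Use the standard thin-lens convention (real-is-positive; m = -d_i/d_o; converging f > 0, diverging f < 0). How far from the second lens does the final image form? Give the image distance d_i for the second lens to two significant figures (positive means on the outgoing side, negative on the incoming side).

First lens: d_i1 = 1/(1/23 - 1/58.5) = 37.901 cm.
Since 37.901 cm > 33.5 cm, the first image lies past the second lens and serves as a virtual object: d_o2 = L - d_i1 = -4.401 cm.
Second lens: d_i2 = 1/(1/7.5 - 1/(-4.401)) = 2.774 cm.

2.8 cm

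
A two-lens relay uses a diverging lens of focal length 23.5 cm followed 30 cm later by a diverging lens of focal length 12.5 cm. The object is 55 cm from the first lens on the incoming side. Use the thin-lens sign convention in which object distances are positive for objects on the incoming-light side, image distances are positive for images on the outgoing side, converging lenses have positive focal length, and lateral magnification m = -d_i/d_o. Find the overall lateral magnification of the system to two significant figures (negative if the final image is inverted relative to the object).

0.063

Lens 1: 1/d_i1 = 1/f_1 - 1/d_o1 = 1/(-23.5) - 1/55 = -0.06074 cm^-1, so d_i1 = -16.465 cm.
m_1 = -(-16.465)/55 = 0.2994.
With d_i1 < 0 the first image is virtual and lies on the object side; the object distance for lens 2 is d_o2 = 30 - (-16.465) = 46.465 cm.
Lens 2: 1/d_i2 = 1/f_2 - 1/d_o2 = 1/(-12.5) - 1/(46.465) = -0.10152 cm^-1, so d_i2 = -9.850 cm.
m_2 = -(-9.850)/(46.465) = 0.2120.
Overall magnification: m = m_1 m_2 = 0.0635.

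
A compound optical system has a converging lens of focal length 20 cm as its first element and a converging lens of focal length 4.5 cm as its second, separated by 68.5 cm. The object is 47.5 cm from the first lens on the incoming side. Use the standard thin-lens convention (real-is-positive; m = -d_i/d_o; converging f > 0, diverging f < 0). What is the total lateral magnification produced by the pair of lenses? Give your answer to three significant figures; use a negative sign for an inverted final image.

0.111

Applying the thin-lens equation to the first lens, 1/20 = 1/47.5 + 1/d_i1, which gives d_i1 = 34.545 cm.
Its lateral magnification is m_1 = -d_i1/d_o1 = -(34.545)/47.5 = -0.7273.
Object distance for lens 2: d_o2 = 68.5 - 34.545 = 33.955 cm.
Applying the thin-lens equation again with f_2 = 4.5 cm and d_o2 = 33.955 cm gives d_i2 = 5.188 cm.
m_2 = -(5.188)/(33.955) = -0.1528.
Overall magnification: m = m_1 m_2 = 0.1111.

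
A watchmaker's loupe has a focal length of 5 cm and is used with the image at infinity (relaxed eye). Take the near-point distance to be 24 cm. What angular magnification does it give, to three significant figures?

4.80

M = D/f = 24/5 = 4.800.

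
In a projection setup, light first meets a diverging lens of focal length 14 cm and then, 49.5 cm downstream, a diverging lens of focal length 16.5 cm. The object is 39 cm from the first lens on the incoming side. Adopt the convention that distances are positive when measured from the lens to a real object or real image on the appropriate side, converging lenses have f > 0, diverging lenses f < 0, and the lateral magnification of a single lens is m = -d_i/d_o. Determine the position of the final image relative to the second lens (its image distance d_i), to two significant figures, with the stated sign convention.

-13 cm

Lens 1: 1/d_i1 = 1/f_1 - 1/d_o1 = 1/(-14) - 1/39 = -0.09707 cm^-1, so d_i1 = -10.302 cm.
With d_i1 < 0 the first image is virtual and lies on the object side; the object distance for lens 2 is d_o2 = 49.5 - (-10.302) = 59.802 cm.
Lens 2: 1/d_i2 = 1/f_2 - 1/d_o2 = 1/(-16.5) - 1/(59.802) = -0.07733 cm^-1, so d_i2 = -12.932 cm.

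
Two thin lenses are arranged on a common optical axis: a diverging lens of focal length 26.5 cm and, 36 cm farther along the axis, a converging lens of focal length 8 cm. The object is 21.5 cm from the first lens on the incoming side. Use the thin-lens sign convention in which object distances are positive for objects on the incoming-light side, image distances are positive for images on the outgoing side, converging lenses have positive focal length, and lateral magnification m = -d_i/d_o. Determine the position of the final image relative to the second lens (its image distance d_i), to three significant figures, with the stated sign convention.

Applying the thin-lens equation to the first lens, 1/(-26.5) = 1/21.5 + 1/d_i1, which gives d_i1 = -11.870 cm.
With d_i1 < 0 the first image is virtual and lies on the object side; the object distance for lens 2 is d_o2 = 36 - (-11.870) = 47.870 cm.
Applying the thin-lens equation again with f_2 = 8 cm and d_o2 = 47.870 cm gives d_i2 = 9.605 cm.

9.61 cm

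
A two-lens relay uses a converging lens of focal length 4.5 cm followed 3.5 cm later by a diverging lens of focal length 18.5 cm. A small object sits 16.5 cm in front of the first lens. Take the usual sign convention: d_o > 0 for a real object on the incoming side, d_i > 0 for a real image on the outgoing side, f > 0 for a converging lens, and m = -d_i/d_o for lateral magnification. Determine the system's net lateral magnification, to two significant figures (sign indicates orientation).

-0.44

Lens 1: 1/d_i1 = 1/f_1 - 1/d_o1 = 1/4.5 - 1/16.5 = 0.16162 cm^-1, so d_i1 = 6.188 cm.
m_1 = -(6.188)/16.5 = -0.3750.
This image would form 6.188 cm past lens 1, i.e. 2.688 cm beyond lens 2, so it is a virtual object for lens 2: d_o2 = 3.5 - 6.188 = -2.688 cm.
Lens 2: 1/d_i2 = 1/f_2 - 1/d_o2 = 1/(-18.5) - 1/(-2.688) = 0.31804 cm^-1, so d_i2 = 3.144 cm.
m_2 = -(3.144)/(-2.688) = 1.1700.
Total m = m_1 x m_2 = (-0.3750)(1.1700) = -0.4387.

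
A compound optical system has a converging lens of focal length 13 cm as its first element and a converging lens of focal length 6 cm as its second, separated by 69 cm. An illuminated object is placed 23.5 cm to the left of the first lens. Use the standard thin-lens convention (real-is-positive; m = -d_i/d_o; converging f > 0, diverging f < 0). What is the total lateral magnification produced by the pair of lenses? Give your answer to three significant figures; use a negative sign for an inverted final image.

Applying the thin-lens equation to the first lens, 1/13 = 1/23.5 + 1/d_i1, which gives d_i1 = 29.095 cm.
Its lateral magnification is m_1 = -d_i1/d_o1 = -(29.095)/23.5 = -1.2381.
Object distance for lens 2: d_o2 = 69 - 29.095 = 39.905 cm.
Applying the thin-lens equation again with f_2 = 6 cm and d_o2 = 39.905 cm gives d_i2 = 7.062 cm.
m_2 = -(7.062)/(39.905) = -0.1770.
The system's lateral magnification is m_1 m_2 = (-1.2381)(-0.1770) = 0.2191.

0.219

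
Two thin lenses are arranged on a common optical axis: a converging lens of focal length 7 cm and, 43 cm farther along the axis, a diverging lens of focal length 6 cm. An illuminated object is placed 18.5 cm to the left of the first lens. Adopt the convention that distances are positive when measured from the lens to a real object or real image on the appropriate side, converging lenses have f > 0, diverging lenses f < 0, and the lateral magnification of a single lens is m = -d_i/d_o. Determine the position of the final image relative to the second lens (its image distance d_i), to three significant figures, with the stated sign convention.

First lens: d_i1 = 1/(1/7 - 1/18.5) = 11.261 cm.
The intermediate image is 11.261 cm to the right of lens 1, so d_o2 = L - d_i1 = 43 - 11.261 = 31.739 cm.
Second lens: d_i2 = 1/(1/(-6) - 1/(31.739)) = -5.046 cm.

-5.05 cm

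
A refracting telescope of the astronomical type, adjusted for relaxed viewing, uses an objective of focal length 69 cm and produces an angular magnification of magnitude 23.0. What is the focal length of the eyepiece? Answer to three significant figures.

|M| = f_obj/f_eye, so f_eye = f_obj/|M| = 69/23.0 = 3.000 cm.

3.00 cm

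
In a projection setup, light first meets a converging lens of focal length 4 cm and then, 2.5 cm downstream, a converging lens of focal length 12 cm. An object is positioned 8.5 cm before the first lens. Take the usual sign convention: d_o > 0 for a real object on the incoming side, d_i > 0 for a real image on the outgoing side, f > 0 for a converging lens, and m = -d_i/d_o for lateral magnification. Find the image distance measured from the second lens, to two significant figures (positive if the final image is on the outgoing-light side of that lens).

3.6 cm

Lens 1: 1/d_i1 = 1/f_1 - 1/d_o1 = 1/4 - 1/8.5 = 0.13235 cm^-1, so d_i1 = 7.556 cm.
This image would form 7.556 cm past lens 1, i.e. 5.056 cm beyond lens 2, so it is a virtual object for lens 2: d_o2 = 2.5 - 7.556 = -5.056 cm.
Lens 2: 1/d_i2 = 1/f_2 - 1/d_o2 = 1/12 - 1/(-5.056) = 0.28114 cm^-1, so d_i2 = 3.557 cm.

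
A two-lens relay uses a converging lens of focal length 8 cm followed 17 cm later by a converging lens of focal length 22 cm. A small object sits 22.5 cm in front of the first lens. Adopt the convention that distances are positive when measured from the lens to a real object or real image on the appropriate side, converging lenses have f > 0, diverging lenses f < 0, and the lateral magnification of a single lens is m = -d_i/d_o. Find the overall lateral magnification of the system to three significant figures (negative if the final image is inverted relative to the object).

-0.697

First lens: d_i1 = 1/(1/8 - 1/22.5) = 12.414 cm.
m_1 = -(12.414)/22.5 = -0.5517.
Object distance for lens 2: d_o2 = 17 - 12.414 = 4.586 cm.
Second lens: d_i2 = 1/(1/22 - 1/(4.586)) = -5.794 cm.
m_2 = -(-5.794)/(4.586) = 1.2634.
The system's lateral magnification is m_1 m_2 = (-0.5517)(1.2634) = -0.6970.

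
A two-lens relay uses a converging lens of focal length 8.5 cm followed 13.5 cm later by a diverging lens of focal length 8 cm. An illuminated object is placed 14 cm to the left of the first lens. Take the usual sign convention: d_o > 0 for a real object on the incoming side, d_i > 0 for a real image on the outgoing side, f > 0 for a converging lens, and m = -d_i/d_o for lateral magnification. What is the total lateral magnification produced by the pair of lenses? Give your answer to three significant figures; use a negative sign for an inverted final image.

Applying the thin-lens equation to the first lens, 1/8.5 = 1/14 + 1/d_i1, which gives d_i1 = 21.636 cm.
Its lateral magnification is m_1 = -d_i1/d_o1 = -(21.636)/14 = -1.5455.
This image would form 21.636 cm past lens 1, i.e. 8.136 cm beyond lens 2, so it is a virtual object for lens 2: d_o2 = 13.5 - 21.636 = -8.136 cm.
Applying the thin-lens equation again with f_2 = -8 cm and d_o2 = -8.136 cm gives d_i2 = -477.333 cm.
m_2 = -(-477.333)/(-8.136) = -58.6667.
Overall magnification: m = m_1 m_2 = 90.6667.

90.7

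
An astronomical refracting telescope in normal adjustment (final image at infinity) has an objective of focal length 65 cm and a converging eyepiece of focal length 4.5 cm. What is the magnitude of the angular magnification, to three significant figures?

|M| = f_obj/|f_eye| = 65/4.5 = 14.444.

14.4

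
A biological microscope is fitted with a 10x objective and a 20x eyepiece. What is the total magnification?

200

The overall magnification of a compound microscope is the product of the objective and eyepiece magnifications:
M = M_obj x M_eye = 10 x 20 = 200.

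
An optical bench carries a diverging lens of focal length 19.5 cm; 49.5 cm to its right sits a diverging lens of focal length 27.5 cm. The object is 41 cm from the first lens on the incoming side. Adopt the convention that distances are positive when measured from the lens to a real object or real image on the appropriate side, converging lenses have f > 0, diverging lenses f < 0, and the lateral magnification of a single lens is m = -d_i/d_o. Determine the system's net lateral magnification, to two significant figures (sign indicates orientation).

0.098

Applying the thin-lens equation to the first lens, 1/(-19.5) = 1/41 + 1/d_i1, which gives d_i1 = -13.215 cm.
Its lateral magnification is m_1 = -d_i1/d_o1 = -(-13.215)/41 = 0.3223.
The intermediate image is virtual, 13.215 cm to the left of lens 1, so d_o2 = L - d_i1 = 49.5 - (-13.215) = 62.715 cm.
Applying the thin-lens equation again with f_2 = -27.5 cm and d_o2 = 62.715 cm gives d_i2 = -19.117 cm.
m_2 = -(-19.117)/(62.715) = 0.3048.
Total m = m_1 x m_2 = (0.3223)(0.3048) = 0.0983.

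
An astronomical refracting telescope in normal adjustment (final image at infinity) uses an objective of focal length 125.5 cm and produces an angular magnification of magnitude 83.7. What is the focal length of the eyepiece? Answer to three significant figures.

1.50 cm

|M| = f_obj/f_eye, so f_eye = f_obj/|M| = 125.5/83.7 = 1.499 cm.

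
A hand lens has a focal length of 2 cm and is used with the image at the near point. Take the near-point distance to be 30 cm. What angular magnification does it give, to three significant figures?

M = 1 + D/f = 1 + 30/2 = 16.000.

16.0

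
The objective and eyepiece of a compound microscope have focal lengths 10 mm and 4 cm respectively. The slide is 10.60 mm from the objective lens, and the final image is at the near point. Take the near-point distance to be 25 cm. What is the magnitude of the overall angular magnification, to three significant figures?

121

Convert to cm: f_obj = 10 mm = 1 cm; d_o = 10.60 mm = 1.06 cm.
Objective: 1/d_i = 1/f_obj - 1/d_o = 1/1 - 1/1.06 = 0.05660 cm^-1, so d_i = 17.667 cm.
m_obj = -d_i/d_o = -17.667/1.06 = -16.667.
Eyepiece angular magnification (image at near point): M_eye = 1 + D/f_e = 1 + 25/4 = 7.250.
Overall M = m_obj x M_eye = (-16.667)(7.250) = -120.83.
|M| = 120.83.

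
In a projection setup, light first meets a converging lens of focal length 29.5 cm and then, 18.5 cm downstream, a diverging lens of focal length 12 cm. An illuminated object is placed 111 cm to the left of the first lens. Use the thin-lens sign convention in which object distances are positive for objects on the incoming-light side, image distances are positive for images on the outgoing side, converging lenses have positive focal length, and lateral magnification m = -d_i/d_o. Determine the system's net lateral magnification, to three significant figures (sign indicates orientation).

0.449

First lens: d_i1 = 1/(1/29.5 - 1/111) = 40.178 cm.
m_1 = -(40.178)/111 = -0.3620.
This image would form 40.178 cm past lens 1, i.e. 21.678 cm beyond lens 2, so it is a virtual object for lens 2: d_o2 = 18.5 - 40.178 = -21.678 cm.
Second lens: d_i2 = 1/(1/(-12) - 1/(-21.678)) = -26.879 cm.
m_2 = -(-26.879)/(-21.678) = -1.2399.
The system's lateral magnification is m_1 m_2 = (-0.3620)(-1.2399) = 0.4488.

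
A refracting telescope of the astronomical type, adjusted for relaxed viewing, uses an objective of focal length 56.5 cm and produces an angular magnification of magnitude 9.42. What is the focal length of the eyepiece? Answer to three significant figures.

6.00 cm

|M| = f_obj/f_eye, so f_eye = f_obj/|M| = 56.5/9.42 = 5.998 cm.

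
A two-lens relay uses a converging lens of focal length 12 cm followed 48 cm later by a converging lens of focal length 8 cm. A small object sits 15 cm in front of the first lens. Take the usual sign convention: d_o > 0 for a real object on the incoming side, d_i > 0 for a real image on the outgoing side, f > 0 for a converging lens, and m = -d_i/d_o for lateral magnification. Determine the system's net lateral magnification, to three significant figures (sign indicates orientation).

-1.60

Applying the thin-lens equation to the first lens, 1/12 = 1/15 + 1/d_i1, which gives d_i1 = 60.000 cm.
Its lateral magnification is m_1 = -d_i1/d_o1 = -(60.000)/15 = -4.0000.
Since 60.000 cm > 48 cm, the first image lies past the second lens and serves as a virtual object: d_o2 = L - d_i1 = -12.000 cm.
Applying the thin-lens equation again with f_2 = 8 cm and d_o2 = -12.000 cm gives d_i2 = 4.800 cm.
m_2 = -(4.800)/(-12.000) = 0.4000.
The system's lateral magnification is m_1 m_2 = (-4.0000)(0.4000) = -1.6000.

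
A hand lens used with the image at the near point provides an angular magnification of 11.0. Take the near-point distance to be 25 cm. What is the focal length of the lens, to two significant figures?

For the image at the near point, M = 1 + D/f.
f = D/(M - 1) = 25/(11.0 - 1) = 2.500 cm.

2.5 cm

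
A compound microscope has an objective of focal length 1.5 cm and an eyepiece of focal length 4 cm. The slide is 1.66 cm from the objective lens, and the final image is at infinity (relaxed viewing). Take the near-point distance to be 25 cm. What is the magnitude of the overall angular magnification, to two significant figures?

59

Objective: 1/d_i = 1/f_obj - 1/d_o = 1/1.5 - 1/1.66 = 0.06426 cm^-1, so d_i = 15.563 cm.
m_obj = -d_i/d_o = -15.563/1.66 = -9.375.
Eyepiece angular magnification (image at infinity): M_eye = D/f_e = 25/4 = 6.250.
Overall M = m_obj x M_eye = (-9.375)(6.250) = -58.59.
|M| = 58.59.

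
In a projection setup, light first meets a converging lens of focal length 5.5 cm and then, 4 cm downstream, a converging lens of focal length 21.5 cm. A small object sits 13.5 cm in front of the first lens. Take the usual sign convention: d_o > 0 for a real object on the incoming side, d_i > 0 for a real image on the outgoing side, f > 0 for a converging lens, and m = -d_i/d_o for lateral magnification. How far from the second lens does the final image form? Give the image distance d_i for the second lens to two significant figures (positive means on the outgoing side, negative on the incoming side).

4.2 cm

Lens 1: 1/d_i1 = 1/f_1 - 1/d_o1 = 1/5.5 - 1/13.5 = 0.10774 cm^-1, so d_i1 = 9.281 cm.
This image would form 9.281 cm past lens 1, i.e. 5.281 cm beyond lens 2, so it is a virtual object for lens 2: d_o2 = 4 - 9.281 = -5.281 cm.
Lens 2: 1/d_i2 = 1/f_2 - 1/d_o2 = 1/21.5 - 1/(-5.281) = 0.23586 cm^-1, so d_i2 = 4.240 cm.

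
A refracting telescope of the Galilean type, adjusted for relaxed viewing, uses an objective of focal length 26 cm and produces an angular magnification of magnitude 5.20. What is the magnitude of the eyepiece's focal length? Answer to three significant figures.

5.00 cm

|M| = f_obj/|f_eye|, so |f_eye| = f_obj/|M| = 26/5.2 = 5.000 cm.
(The eyepiece is diverging, so its signed focal length is -5.000 cm.)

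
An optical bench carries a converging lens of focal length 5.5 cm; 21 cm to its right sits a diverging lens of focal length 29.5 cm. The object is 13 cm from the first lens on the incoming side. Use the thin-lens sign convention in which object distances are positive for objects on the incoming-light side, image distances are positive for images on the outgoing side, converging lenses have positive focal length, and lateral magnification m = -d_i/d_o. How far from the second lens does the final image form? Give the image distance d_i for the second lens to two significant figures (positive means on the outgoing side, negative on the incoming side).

Applying the thin-lens equation to the first lens, 1/5.5 = 1/13 + 1/d_i1, which gives d_i1 = 9.533 cm.
Object distance for lens 2: d_o2 = 21 - 9.533 = 11.467 cm.
Applying the thin-lens equation again with f_2 = -29.5 cm and d_o2 = 11.467 cm gives d_i2 = -8.257 cm.

-8.3 cm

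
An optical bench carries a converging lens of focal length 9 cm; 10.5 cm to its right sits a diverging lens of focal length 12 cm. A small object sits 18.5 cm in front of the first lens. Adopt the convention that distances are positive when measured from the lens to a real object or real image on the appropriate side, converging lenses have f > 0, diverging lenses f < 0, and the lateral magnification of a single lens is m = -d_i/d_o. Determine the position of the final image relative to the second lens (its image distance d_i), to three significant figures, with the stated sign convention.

Lens 1: 1/d_i1 = 1/f_1 - 1/d_o1 = 1/9 - 1/18.5 = 0.05706 cm^-1, so d_i1 = 17.526 cm.
This image would form 17.526 cm past lens 1, i.e. 7.026 cm beyond lens 2, so it is a virtual object for lens 2: d_o2 = 10.5 - 17.526 = -7.026 cm.
Lens 2: 1/d_i2 = 1/f_2 - 1/d_o2 = 1/(-12) - 1/(-7.026) = 0.05899 cm^-1, so d_i2 = 16.952 cm.

17.0 cm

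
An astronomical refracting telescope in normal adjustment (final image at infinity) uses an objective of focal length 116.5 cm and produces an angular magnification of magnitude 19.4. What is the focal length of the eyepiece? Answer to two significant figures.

6.0 cm

|M| = f_obj/f_eye, so f_eye = f_obj/|M| = 116.5/19.4 = 6.005 cm.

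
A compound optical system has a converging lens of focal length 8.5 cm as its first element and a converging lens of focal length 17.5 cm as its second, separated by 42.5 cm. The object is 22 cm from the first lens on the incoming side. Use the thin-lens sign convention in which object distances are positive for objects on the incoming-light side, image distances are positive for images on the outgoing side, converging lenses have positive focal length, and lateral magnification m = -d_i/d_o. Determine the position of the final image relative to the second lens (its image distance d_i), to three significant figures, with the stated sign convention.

45.0 cm

Applying the thin-lens equation to the first lens, 1/8.5 = 1/22 + 1/d_i1, which gives d_i1 = 13.852 cm.
That image sits 28.648 cm in front of the second lens, so d_o2 = 28.648 cm.
Applying the thin-lens equation again with f_2 = 17.5 cm and d_o2 = 28.648 cm gives d_i2 = 44.971 cm.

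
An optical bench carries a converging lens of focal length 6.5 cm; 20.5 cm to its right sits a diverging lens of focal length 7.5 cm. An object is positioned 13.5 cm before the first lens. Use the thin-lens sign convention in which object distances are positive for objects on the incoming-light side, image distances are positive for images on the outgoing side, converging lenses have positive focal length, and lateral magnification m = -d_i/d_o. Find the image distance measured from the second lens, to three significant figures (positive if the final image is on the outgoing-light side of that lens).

-3.86 cm

Lens 1: 1/d_i1 = 1/f_1 - 1/d_o1 = 1/6.5 - 1/13.5 = 0.07977 cm^-1, so d_i1 = 12.536 cm.
The intermediate image is 12.536 cm to the right of lens 1, so d_o2 = L - d_i1 = 20.5 - 12.536 = 7.964 cm.
Lens 2: 1/d_i2 = 1/f_2 - 1/d_o2 = 1/(-7.5) - 1/(7.964) = -0.25889 cm^-1, so d_i2 = -3.863 cm.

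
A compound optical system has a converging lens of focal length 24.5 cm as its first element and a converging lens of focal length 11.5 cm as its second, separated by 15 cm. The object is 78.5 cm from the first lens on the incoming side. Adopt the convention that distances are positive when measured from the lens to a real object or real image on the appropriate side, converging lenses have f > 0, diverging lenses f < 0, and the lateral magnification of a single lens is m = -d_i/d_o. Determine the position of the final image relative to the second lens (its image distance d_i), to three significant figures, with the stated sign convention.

7.38 cm

Applying the thin-lens equation to the first lens, 1/24.5 = 1/78.5 + 1/d_i1, which gives d_i1 = 35.616 cm.
This image would form 35.616 cm past lens 1, i.e. 20.616 cm beyond lens 2, so it is a virtual object for lens 2: d_o2 = 15 - 35.616 = -20.616 cm.
Applying the thin-lens equation again with f_2 = 11.5 cm and d_o2 = -20.616 cm gives d_i2 = 7.382 cm.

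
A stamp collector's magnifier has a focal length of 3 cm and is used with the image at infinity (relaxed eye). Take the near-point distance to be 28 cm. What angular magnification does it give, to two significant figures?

9.3

M = D/f = 28/3 = 9.333.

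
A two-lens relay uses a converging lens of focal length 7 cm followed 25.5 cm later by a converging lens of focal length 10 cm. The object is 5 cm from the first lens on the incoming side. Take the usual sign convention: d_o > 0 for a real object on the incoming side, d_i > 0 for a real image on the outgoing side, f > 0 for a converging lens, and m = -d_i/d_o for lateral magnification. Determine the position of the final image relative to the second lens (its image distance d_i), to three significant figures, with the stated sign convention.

13.0 cm

First lens: d_i1 = 1/(1/7 - 1/5) = -17.500 cm.
The intermediate image is virtual, 17.500 cm to the left of lens 1, so d_o2 = L - d_i1 = 25.5 - (-17.500) = 43.000 cm.
Second lens: d_i2 = 1/(1/10 - 1/(43.000)) = 13.030 cm.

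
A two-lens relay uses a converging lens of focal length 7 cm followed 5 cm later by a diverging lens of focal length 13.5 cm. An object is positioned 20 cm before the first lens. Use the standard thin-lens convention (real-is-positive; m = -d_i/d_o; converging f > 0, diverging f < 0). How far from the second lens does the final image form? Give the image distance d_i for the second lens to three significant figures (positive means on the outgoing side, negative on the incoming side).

Applying the thin-lens equation to the first lens, 1/7 = 1/20 + 1/d_i1, which gives d_i1 = 10.769 cm.
This image would form 10.769 cm past lens 1, i.e. 5.769 cm beyond lens 2, so it is a virtual object for lens 2: d_o2 = 5 - 10.769 = -5.769 cm.
Applying the thin-lens equation again with f_2 = -13.5 cm and d_o2 = -5.769 cm gives d_i2 = 10.075 cm.

10.1 cm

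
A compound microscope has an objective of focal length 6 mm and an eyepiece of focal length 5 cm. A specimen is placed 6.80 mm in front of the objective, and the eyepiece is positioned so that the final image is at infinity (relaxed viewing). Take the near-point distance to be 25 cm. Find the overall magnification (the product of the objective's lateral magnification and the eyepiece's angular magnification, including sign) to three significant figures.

Convert to cm: f_obj = 6 mm = 0.6 cm; d_o = 6.80 mm = 0.68 cm.
Objective: 1/d_i = 1/f_obj - 1/d_o = 1/0.6 - 1/0.68 = 0.19608 cm^-1, so d_i = 5.100 cm.
m_obj = -d_i/d_o = -5.100/0.68 = -7.500.
Eyepiece angular magnification (image at infinity): M_eye = D/f_e = 25/5 = 5.000.
Overall M = m_obj x M_eye = (-7.500)(5.000) = -37.50.

-37.5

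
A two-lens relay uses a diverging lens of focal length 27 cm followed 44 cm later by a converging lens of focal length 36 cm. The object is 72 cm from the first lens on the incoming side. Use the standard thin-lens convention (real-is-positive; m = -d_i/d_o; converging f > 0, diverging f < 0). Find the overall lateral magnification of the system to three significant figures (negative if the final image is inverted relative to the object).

-0.355

First lens: d_i1 = 1/(1/(-27) - 1/72) = -19.636 cm.
m_1 = -(-19.636)/72 = 0.2727.
With d_i1 < 0 the first image is virtual and lies on the object side; the object distance for lens 2 is d_o2 = 44 - (-19.636) = 63.636 cm.
Second lens: d_i2 = 1/(1/36 - 1/(63.636)) = 82.895 cm.
m_2 = -(82.895)/(63.636) = -1.3026.
The system's lateral magnification is m_1 m_2 = (0.2727)(-1.3026) = -0.3553.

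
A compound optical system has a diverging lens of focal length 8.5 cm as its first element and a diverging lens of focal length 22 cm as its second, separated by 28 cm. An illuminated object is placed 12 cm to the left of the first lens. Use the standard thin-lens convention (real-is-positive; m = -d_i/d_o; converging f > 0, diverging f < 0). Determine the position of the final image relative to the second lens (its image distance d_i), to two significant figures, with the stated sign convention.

-13 cm

First lens: d_i1 = 1/(1/(-8.5) - 1/12) = -4.976 cm.
With d_i1 < 0 the first image is virtual and lies on the object side; the object distance for lens 2 is d_o2 = 28 - (-4.976) = 32.976 cm.
Second lens: d_i2 = 1/(1/(-22) - 1/(32.976)) = -13.196 cm.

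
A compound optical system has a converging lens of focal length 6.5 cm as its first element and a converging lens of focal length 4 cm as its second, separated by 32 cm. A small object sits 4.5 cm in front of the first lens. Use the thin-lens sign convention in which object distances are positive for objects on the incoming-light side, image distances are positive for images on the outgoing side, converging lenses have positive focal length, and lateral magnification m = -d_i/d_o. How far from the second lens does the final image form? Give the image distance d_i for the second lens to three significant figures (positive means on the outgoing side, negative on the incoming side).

4.38 cm

Applying the thin-lens equation to the first lens, 1/6.5 = 1/4.5 + 1/d_i1, which gives d_i1 = -14.625 cm.
With d_i1 < 0 the first image is virtual and lies on the object side; the object distance for lens 2 is d_o2 = 32 - (-14.625) = 46.625 cm.
Applying the thin-lens equation again with f_2 = 4 cm and d_o2 = 46.625 cm gives d_i2 = 4.375 cm.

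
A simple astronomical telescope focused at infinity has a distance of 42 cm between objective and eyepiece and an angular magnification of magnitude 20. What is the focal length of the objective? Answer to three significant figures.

40.0 cm

In normal adjustment the tube length equals f_obj + f_eye and |M| = f_obj/f_eye.
So f_obj = 20 f_eye and 20 f_eye + f_eye = 42 cm, giving f_eye = 42/21 = 2.000 cm and f_obj = 40.000 cm.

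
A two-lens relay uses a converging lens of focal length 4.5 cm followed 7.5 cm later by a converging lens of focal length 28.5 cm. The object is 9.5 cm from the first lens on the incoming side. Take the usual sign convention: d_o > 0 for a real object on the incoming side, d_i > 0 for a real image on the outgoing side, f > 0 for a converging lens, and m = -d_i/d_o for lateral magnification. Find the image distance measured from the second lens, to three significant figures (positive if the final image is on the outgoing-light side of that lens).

First lens: d_i1 = 1/(1/4.5 - 1/9.5) = 8.550 cm.
Since 8.550 cm > 7.5 cm, the first image lies past the second lens and serves as a virtual object: d_o2 = L - d_i1 = -1.050 cm.
Second lens: d_i2 = 1/(1/28.5 - 1/(-1.050)) = 1.013 cm.

1.01 cm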